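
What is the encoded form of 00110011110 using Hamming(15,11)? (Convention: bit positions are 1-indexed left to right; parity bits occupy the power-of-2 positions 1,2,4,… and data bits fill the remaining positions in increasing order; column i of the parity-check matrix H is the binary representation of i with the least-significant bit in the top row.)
Codeword c = d · G (mod 2), d = 00110011110:
  c[0] = d·G[:,0] = (00110011110)·(11011010101) mod 2 = 0+0+0+1+0+0+1+0+1+0+0 mod 2 = 1
  c[1] = d·G[:,1] = (00110011110)·(10110110011) mod 2 = 0+0+1+1+0+0+1+0+0+1+0 mod 2 = 0
  c[2] = d·G[:,2] = (00110011110)·(10000000000) mod 2 = 0+0+0+0+0+0+0+0+0+0+0 mod 2 = 0
  c[3] = d·G[:,3] = (00110011110)·(01110001111) mod 2 = 0+0+1+1+0+0+0+1+1+1+0 mod 2 = 1
  c[4] = d·G[:,4] = (00110011110)·(01000000000) mod 2 = 0+0+0+0+0+0+0+0+0+0+0 mod 2 = 0
  c[5] = d·G[:,5] = (00110011110)·(00100000000) mod 2 = 0+0+1+0+0+0+0+0+0+0+0 mod 2 = 1
  c[6] = d·G[:,6] = (00110011110)·(00010000000) mod 2 = 0+0+0+1+0+0+0+0+0+0+0 mod 2 = 1
  c[7] = d·G[:,7] = (00110011110)·(00001111111) mod 2 = 0+0+0+0+0+0+1+1+1+1+0 mod 2 = 0
  c[8] = d·G[:,8] = (00110011110)·(00001000000) mod 2 = 0+0+0+0+0+0+0+0+0+0+0 mod 2 = 0
  c[9] = d·G[:,9] = (00110011110)·(00000100000) mod 2 = 0+0+0+0+0+0+0+0+0+0+0 mod 2 = 0
  c[10] = d·G[:,10] = (00110011110)·(00000010000) mod 2 = 0+0+0+0+0+0+1+0+0+0+0 mod 2 = 1
  c[11] = d·G[:,11] = (00110011110)·(00000001000) mod 2 = 0+0+0+0+0+0+0+1+0+0+0 mod 2 = 1
  c[12] = d·G[:,12] = (00110011110)·(00000000100) mod 2 = 0+0+0+0+0+0+0+0+1+0+0 mod 2 = 1
  c[13] = d·G[:,13] = (00110011110)·(00000000010) mod 2 = 0+0+0+0+0+0+0+0+0+1+0 mod 2 = 1
  c[14] = d·G[:,14] = (00110011110)·(00000000001) mod 2 = 0+0+0+0+0+0+0+0+0+0+0 mod 2 = 0
Codeword = 100101100011110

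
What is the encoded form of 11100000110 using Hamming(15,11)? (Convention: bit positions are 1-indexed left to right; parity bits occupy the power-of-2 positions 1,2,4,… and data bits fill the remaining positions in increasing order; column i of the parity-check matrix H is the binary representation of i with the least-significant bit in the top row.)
Codeword c = d · G (mod 2), d = 11100000110:
  c[0] = d·G[:,0] = (11100000110)·(11011010101) mod 2 = 1+1+0+0+0+0+0+0+1+0+0 mod 2 = 1
  c[1] = d·G[:,1] = (11100000110)·(10110110011) mod 2 = 1+0+1+0+0+0+0+0+0+1+0 mod 2 = 1
  c[2] = d·G[:,2] = (11100000110)·(10000000000) mod 2 = 1+0+0+0+0+0+0+0+0+0+0 mod 2 = 1
  c[3] = d·G[:,3] = (11100000110)·(01110001111) mod 2 = 0+1+1+0+0+0+0+0+1+1+0 mod 2 = 0
  c[4] = d·G[:,4] = (11100000110)·(01000000000) mod 2 = 0+1+0+0+0+0+0+0+0+0+0 mod 2 = 1
  c[5] = d·G[:,5] = (11100000110)·(00100000000) mod 2 = 0+0+1+0+0+0+0+0+0+0+0 mod 2 = 1
  c[6] = d·G[:,6] = (11100000110)·(00010000000) mod 2 = 0+0+0+0+0+0+0+0+0+0+0 mod 2 = 0
  c[7] = d·G[:,7] = (11100000110)·(00001111111) mod 2 = 0+0+0+0+0+0+0+0+1+1+0 mod 2 = 0
  c[8] = d·G[:,8] = (11100000110)·(00001000000) mod 2 = 0+0+0+0+0+0+0+0+0+0+0 mod 2 = 0
  c[9] = d·G[:,9] = (11100000110)·(00000100000) mod 2 = 0+0+0+0+0+0+0+0+0+0+0 mod 2 = 0
  c[10] = d·G[:,10] = (11100000110)·(00000010000) mod 2 = 0+0+0+0+0+0+0+0+0+0+0 mod 2 = 0
  c[11] = d·G[:,11] = (11100000110)·(00000001000) mod 2 = 0+0+0+0+0+0+0+0+0+0+0 mod 2 = 0
  c[12] = d·G[:,12] = (11100000110)·(00000000100) mod 2 = 0+0+0+0+0+0+0+0+1+0+0 mod 2 = 1
  c[13] = d·G[:,13] = (11100000110)·(00000000010) mod 2 = 0+0+0+0+0+0+0+0+0+1+0 mod 2 = 1
  c[14] = d·G[:,14] = (11100000110)·(00000000001) mod 2 = 0+0+0+0+0+0+0+0+0+0+0 mod 2 = 0
Codeword = 111011000000110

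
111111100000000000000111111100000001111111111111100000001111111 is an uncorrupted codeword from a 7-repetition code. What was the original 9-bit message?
Split into 7-bit blocks: 1111111 0000000 0000000 1111111 0000000 1111111 1111111 0000000 1111111
Data = 100101101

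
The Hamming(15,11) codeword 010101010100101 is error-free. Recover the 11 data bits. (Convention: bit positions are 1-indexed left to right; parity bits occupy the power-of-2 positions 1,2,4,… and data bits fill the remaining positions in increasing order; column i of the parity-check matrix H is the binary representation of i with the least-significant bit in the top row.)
Parity bits occupy power-of-2 positions; data bits are at positions {3,5,6,7,9,10,11,12,13,14,15} (1-indexed).
Extract: c[3]=0 c[5]=0 c[6]=1 c[7]=0 c[9]=0 c[10]=1 c[11]=0 c[12]=0 c[13]=1 c[14]=0 c[15]=1
Data = 00100100101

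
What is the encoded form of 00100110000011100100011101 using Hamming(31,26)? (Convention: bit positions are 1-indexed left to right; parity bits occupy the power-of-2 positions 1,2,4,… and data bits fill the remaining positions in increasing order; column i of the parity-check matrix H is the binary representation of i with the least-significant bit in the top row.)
Codeword c = d · G (mod 2), d = 00100110000011100100011101:
  c[0] = d·G[:,0] = (00100110000011100100011101)·(11011010101101010101010101) mod 2 = 0+0+0+0+0+0+1+0+0+0+0+0+0+1+0+0+0+1+0+0+0+1+0+1+0+1 mod 2 = 0
  c[1] = d·G[:,1] = (00100110000011100100011101)·(10110110011011001100110011) mod 2 = 0+0+1+0+0+1+1+0+0+0+0+0+1+1+0+0+0+1+0+0+0+1+0+0+0+1 mod 2 = 0
  c[2] = d·G[:,2] = (00100110000011100100011101)·(10000000000000000000000000) mod 2 = 0+0+0+0+0+0+0+0+0+0+0+0+0+0+0+0+0+0+0+0+0+0+0+0+0+0 mod 2 = 0
  c[3] = d·G[:,3] = (00100110000011100100011101)·(01110001111000111100001111) mod 2 = 0+0+1+0+0+0+0+0+0+0+0+0+0+0+1+0+0+1+0+0+0+0+1+1+0+1 mod 2 = 0
  c[4] = d·G[:,4] = (00100110000011100100011101)·(01000000000000000000000000) mod 2 = 0+0+0+0+0+0+0+0+0+0+0+0+0+0+0+0+0+0+0+0+0+0+0+0+0+0 mod 2 = 0
  c[5] = d·G[:,5] = (00100110000011100100011101)·(00100000000000000000000000) mod 2 = 0+0+1+0+0+0+0+0+0+0+0+0+0+0+0+0+0+0+0+0+0+0+0+0+0+0 mod 2 = 1
  c[6] = d·G[:,6] = (00100110000011100100011101)·(00010000000000000000000000) mod 2 = 0+0+0+0+0+0+0+0+0+0+0+0+0+0+0+0+0+0+0+0+0+0+0+0+0+0 mod 2 = 0
  c[7] = d·G[:,7] = (00100110000011100100011101)·(00001111111000000011111111) mod 2 = 0+0+0+0+0+1+1+0+0+0+0+0+0+0+0+0+0+0+0+0+0+1+1+1+0+1 mod 2 = 0
  c[8] = d·G[:,8] = (00100110000011100100011101)·(00001000000000000000000000) mod 2 = 0+0+0+0+0+0+0+0+0+0+0+0+0+0+0+0+0+0+0+0+0+0+0+0+0+0 mod 2 = 0
  c[9] = d·G[:,9] = (00100110000011100100011101)·(00000100000000000000000000) mod 2 = 0+0+0+0+0+1+0+0+0+0+0+0+0+0+0+0+0+0+0+0+0+0+0+0+0+0 mod 2 = 1
  c[10] = d·G[:,10] = (00100110000011100100011101)·(00000010000000000000000000) mod 2 = 0+0+0+0+0+0+1+0+0+0+0+0+0+0+0+0+0+0+0+0+0+0+0+0+0+0 mod 2 = 1
  c[11] = d·G[:,11] = (00100110000011100100011101)·(00000001000000000000000000) mod 2 = 0+0+0+0+0+0+0+0+0+0+0+0+0+0+0+0+0+0+0+0+0+0+0+0+0+0 mod 2 = 0
  c[12] = d·G[:,12] = (00100110000011100100011101)·(00000000100000000000000000) mod 2 = 0+0+0+0+0+0+0+0+0+0+0+0+0+0+0+0+0+0+0+0+0+0+0+0+0+0 mod 2 = 0
  c[13] = d·G[:,13] = (00100110000011100100011101)·(00000000010000000000000000) mod 2 = 0+0+0+0+0+0+0+0+0+0+0+0+0+0+0+0+0+0+0+0+0+0+0+0+0+0 mod 2 = 0
  c[14] = d·G[:,14] = (00100110000011100100011101)·(00000000001000000000000000) mod 2 = 0+0+0+0+0+0+0+0+0+0+0+0+0+0+0+0+0+0+0+0+0+0+0+0+0+0 mod 2 = 0
  c[15] = d·G[:,15] = (00100110000011100100011101)·(00000000000111111111111111) mod 2 = 0+0+0+0+0+0+0+0+0+0+0+0+1+1+1+0+0+1+0+0+0+1+1+1+0+1 mod 2 = 0
  c[16] = d·G[:,16] = (00100110000011100100011101)·(00000000000100000000000000) mod 2 = 0+0+0+0+0+0+0+0+0+0+0+0+0+0+0+0+0+0+0+0+0+0+0+0+0+0 mod 2 = 0
  c[17] = d·G[:,17] = (00100110000011100100011101)·(00000000000010000000000000) mod 2 = 0+0+0+0+0+0+0+0+0+0+0+0+1+0+0+0+0+0+0+0+0+0+0+0+0+0 mod 2 = 1
  c[18] = d·G[:,18] = (00100110000011100100011101)·(00000000000001000000000000) mod 2 = 0+0+0+0+0+0+0+0+0+0+0+0+0+1+0+0+0+0+0+0+0+0+0+0+0+0 mod 2 = 1
  c[19] = d·G[:,19] = (00100110000011100100011101)·(00000000000000100000000000) mod 2 = 0+0+0+0+0+0+0+0+0+0+0+0+0+0+1+0+0+0+0+0+0+0+0+0+0+0 mod 2 = 1
  c[20] = d·G[:,20] = (00100110000011100100011101)·(00000000000000010000000000) mod 2 = 0+0+0+0+0+0+0+0+0+0+0+0+0+0+0+0+0+0+0+0+0+0+0+0+0+0 mod 2 = 0
  c[21] = d·G[:,21] = (00100110000011100100011101)·(00000000000000001000000000) mod 2 = 0+0+0+0+0+0+0+0+0+0+0+0+0+0+0+0+0+0+0+0+0+0+0+0+0+0 mod 2 = 0
  c[22] = d·G[:,22] = (00100110000011100100011101)·(00000000000000000100000000) mod 2 = 0+0+0+0+0+0+0+0+0+0+0+0+0+0+0+0+0+1+0+0+0+0+0+0+0+0 mod 2 = 1
  c[23] = d·G[:,23] = (00100110000011100100011101)·(00000000000000000010000000) mod 2 = 0+0+0+0+0+0+0+0+0+0+0+0+0+0+0+0+0+0+0+0+0+0+0+0+0+0 mod 2 = 0
  c[24] = d·G[:,24] = (00100110000011100100011101)·(00000000000000000001000000) mod 2 = 0+0+0+0+0+0+0+0+0+0+0+0+0+0+0+0+0+0+0+0+0+0+0+0+0+0 mod 2 = 0
  c[25] = d·G[:,25] = (00100110000011100100011101)·(00000000000000000000100000) mod 2 = 0+0+0+0+0+0+0+0+0+0+0+0+0+0+0+0+0+0+0+0+0+0+0+0+0+0 mod 2 = 0
  c[26] = d·G[:,26] = (00100110000011100100011101)·(00000000000000000000010000) mod 2 = 0+0+0+0+0+0+0+0+0+0+0+0+0+0+0+0+0+0+0+0+0+1+0+0+0+0 mod 2 = 1
  c[27] = d·G[:,27] = (00100110000011100100011101)·(00000000000000000000001000) mod 2 = 0+0+0+0+0+0+0+0+0+0+0+0+0+0+0+0+0+0+0+0+0+0+1+0+0+0 mod 2 = 1
  c[28] = d·G[:,28] = (00100110000011100100011101)·(00000000000000000000000100) mod 2 = 0+0+0+0+0+0+0+0+0+0+0+0+0+0+0+0+0+0+0+0+0+0+0+1+0+0 mod 2 = 1
  c[29] = d·G[:,29] = (00100110000011100100011101)·(00000000000000000000000010) mod 2 = 0+0+0+0+0+0+0+0+0+0+0+0+0+0+0+0+0+0+0+0+0+0+0+0+0+0 mod 2 = 0
  c[30] = d·G[:,30] = (00100110000011100100011101)·(00000000000000000000000001) mod 2 = 0+0+0+0+0+0+0+0+0+0+0+0+0+0+0+0+0+0+0+0+0+0+0+0+0+1 mod 2 = 1
Codeword = 0000010001100000011100100011101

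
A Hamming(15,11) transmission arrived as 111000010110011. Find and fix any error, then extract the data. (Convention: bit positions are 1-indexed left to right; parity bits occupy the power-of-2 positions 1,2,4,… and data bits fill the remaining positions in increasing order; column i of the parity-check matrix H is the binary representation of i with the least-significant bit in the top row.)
Syndrome s = H · r^T (mod 2), r = 111000010110011:
  s[0] = (101010101010101)·(111000010110011) mod 2 = 1+0+1+0+0+0+0+0+0+0+1+0+0+0+1 mod 2 = 0
  s[1] = (011001100110011)·(111000010110011) mod 2 = 0+1+1+0+0+0+0+0+0+1+1+0+0+1+1 mod 2 = 0
  s[2] = (000111100001111)·(111000010110011) mod 2 = 0+0+0+0+0+0+0+0+0+0+0+0+0+1+1 mod 2 = 0
  s[3] = (000000011111111)·(111000010110011) mod 2 = 0+0+0+0+0+0+0+1+0+1+1+0+0+1+1 mod 2 = 1
Syndrome = 0001
Column 8 of H equals this syndrome → error at bit 8 (1-indexed).
Flip bit 8: 111000010110011 → 111000000110011
Extract data bits at positions {3,5,6,7,9,10,11,12,13,14,15}: 10000110011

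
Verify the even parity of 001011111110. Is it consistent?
Sum of all bits: 0+0+1+0+1+1+1+1+1+1+1+0 = 8; 8 mod 2 = 0. Result is 0 → valid parity.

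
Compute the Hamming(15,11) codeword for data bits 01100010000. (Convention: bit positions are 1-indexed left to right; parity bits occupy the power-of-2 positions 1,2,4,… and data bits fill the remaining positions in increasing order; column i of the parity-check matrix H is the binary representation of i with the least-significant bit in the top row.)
Codeword c = d · G (mod 2), d = 01100010000:
  c[0] = d·G[:,0] = (01100010000)·(11011010101) mod 2 = 0+1+0+0+0+0+1+0+0+0+0 mod 2 = 0
  c[1] = d·G[:,1] = (01100010000)·(10110110011) mod 2 = 0+0+1+0+0+0+1+0+0+0+0 mod 2 = 0
  c[2] = d·G[:,2] = (01100010000)·(10000000000) mod 2 = 0+0+0+0+0+0+0+0+0+0+0 mod 2 = 0
  c[3] = d·G[:,3] = (01100010000)·(01110001111) mod 2 = 0+1+1+0+0+0+0+0+0+0+0 mod 2 = 0
  c[4] = d·G[:,4] = (01100010000)·(01000000000) mod 2 = 0+1+0+0+0+0+0+0+0+0+0 mod 2 = 1
  c[5] = d·G[:,5] = (01100010000)·(00100000000) mod 2 = 0+0+1+0+0+0+0+0+0+0+0 mod 2 = 1
  c[6] = d·G[:,6] = (01100010000)·(00010000000) mod 2 = 0+0+0+0+0+0+0+0+0+0+0 mod 2 = 0
  c[7] = d·G[:,7] = (01100010000)·(00001111111) mod 2 = 0+0+0+0+0+0+1+0+0+0+0 mod 2 = 1
  c[8] = d·G[:,8] = (01100010000)·(00001000000) mod 2 = 0+0+0+0+0+0+0+0+0+0+0 mod 2 = 0
  c[9] = d·G[:,9] = (01100010000)·(00000100000) mod 2 = 0+0+0+0+0+0+0+0+0+0+0 mod 2 = 0
  c[10] = d·G[:,10] = (01100010000)·(00000010000) mod 2 = 0+0+0+0+0+0+1+0+0+0+0 mod 2 = 1
  c[11] = d·G[:,11] = (01100010000)·(00000001000) mod 2 = 0+0+0+0+0+0+0+0+0+0+0 mod 2 = 0
  c[12] = d·G[:,12] = (01100010000)·(00000000100) mod 2 = 0+0+0+0+0+0+0+0+0+0+0 mod 2 = 0
  c[13] = d·G[:,13] = (01100010000)·(00000000010) mod 2 = 0+0+0+0+0+0+0+0+0+0+0 mod 2 = 0
  c[14] = d·G[:,14] = (01100010000)·(00000000001) mod 2 = 0+0+0+0+0+0+0+0+0+0+0 mod 2 = 0
Codeword = 000011010010000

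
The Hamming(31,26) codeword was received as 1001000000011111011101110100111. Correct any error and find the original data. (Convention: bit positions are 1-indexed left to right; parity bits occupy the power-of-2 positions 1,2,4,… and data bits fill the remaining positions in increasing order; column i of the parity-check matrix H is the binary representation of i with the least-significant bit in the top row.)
Syndrome s = H · r^T (mod 2), r = 1001000000011111011101110100111:
  s[0] = (1010101010101010101010101010101)·(1001000000011111011101110100111) mod 2 = 1+0+0+0+0+0+0+0+0+0+0+0+1+0+1+0+0+0+1+0+0+0+1+0+0+0+0+0+1+0+1 mod 2 = 1
  s[1] = (0110011001100110011001100110011)·(1001000000011111011101110100111) mod 2 = 0+0+0+0+0+0+0+0+0+0+0+0+0+1+1+0+0+1+1+0+0+1+1+0+0+1+0+0+0+1+1 mod 2 = 1
  s[2] = (0001111000011110000111100001111)·(1001000000011111011101110100111) mod 2 = 0+0+0+1+0+0+0+0+0+0+0+1+1+1+1+0+0+0+0+1+0+1+1+0+0+0+0+0+1+1+1 mod 2 = 1
  s[3] = (0000000111111110000000011111111)·(1001000000011111011101110100111) mod 2 = 0+0+0+0+0+0+0+0+0+0+0+1+1+1+1+0+0+0+0+0+0+0+0+1+0+1+0+0+1+1+1 mod 2 = 1
  s[4] = (0000000000000001111111111111111)·(1001000000011111011101110100111) mod 2 = 0+0+0+0+0+0+0+0+0+0+0+0+0+0+0+1+0+1+1+1+0+1+1+1+0+1+0+0+1+1+1 mod 2 = 1
Syndrome = 11111
Column 31 of H equals this syndrome → error at bit 31 (1-indexed).
Flip bit 31: 1001000000011111011101110100111 → 1001000000011111011101110100110
Extract data bits at positions {3,5,6,7,9,10,11,12,13,14,15,17,18,19,20,21,22,23,24,25,26,27,28,29,30,31}: 00000001111011101110100110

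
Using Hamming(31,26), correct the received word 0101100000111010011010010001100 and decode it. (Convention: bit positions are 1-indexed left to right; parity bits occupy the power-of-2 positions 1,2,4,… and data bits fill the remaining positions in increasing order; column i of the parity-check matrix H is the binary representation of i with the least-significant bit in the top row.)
Syndrome s = H · r^T (mod 2), r = 0101100000111010011010010001100:
  s[0] = (1010101010101010101010101010101)·(0101100000111010011010010001100) mod 2 = 0+0+0+0+1+0+0+0+0+0+1+0+1+0+1+0+0+0+1+0+1+0+0+0+0+0+0+0+1+0+0 mod 2 = 1
  s[1] = (0110011001100110011001100110011)·(0101100000111010011010010001100) mod 2 = 0+1+0+0+0+0+0+0+0+0+1+0+0+0+1+0+0+1+1+0+0+0+0+0+0+0+0+0+0+0+0 mod 2 = 1
  s[2] = (0001111000011110000111100001111)·(0101100000111010011010010001100) mod 2 = 0+0+0+1+1+0+0+0+0+0+0+1+1+0+1+0+0+0+0+0+1+0+0+0+0+0+0+1+1+0+0 mod 2 = 0
  s[3] = (0000000111111110000000011111111)·(0101100000111010011010010001100) mod 2 = 0+0+0+0+0+0+0+0+0+0+1+1+1+0+1+0+0+0+0+0+0+0+0+1+0+0+0+1+1+0+0 mod 2 = 1
  s[4] = (0000000000000001111111111111111)·(0101100000111010011010010001100) mod 2 = 0+0+0+0+0+0+0+0+0+0+0+0+0+0+0+0+0+1+1+0+1+0+0+1+0+0+0+1+1+0+0 mod 2 = 0
Syndrome = 11010
Column 11 of H equals this syndrome → error at bit 11 (1-indexed).
Flip bit 11: 0101100000111010011010010001100 → 0101100000011010011010010001100
Extract data bits at positions {3,5,6,7,9,10,11,12,13,14,15,17,18,19,20,21,22,23,24,25,26,27,28,29,30,31}: 01000001101011010010001100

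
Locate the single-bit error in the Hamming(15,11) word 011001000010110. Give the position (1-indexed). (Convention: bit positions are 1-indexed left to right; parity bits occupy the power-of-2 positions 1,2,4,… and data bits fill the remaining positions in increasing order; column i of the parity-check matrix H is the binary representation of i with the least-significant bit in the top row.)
Syndrome s = H · r^T (mod 2), r = 011001000010110:
  s[0] = (101010101010101)·(011001000010110) mod 2 = 0+0+1+0+0+0+0+0+0+0+1+0+1+0+0 mod 2 = 1
  s[1] = (011001100110011)·(011001000010110) mod 2 = 0+1+1+0+0+1+0+0+0+0+1+0+0+1+0 mod 2 = 1
  s[2] = (000111100001111)·(011001000010110) mod 2 = 0+0+0+0+0+1+0+0+0+0+0+0+1+1+0 mod 2 = 1
  s[3] = (000000011111111)·(011001000010110) mod 2 = 0+0+0+0+0+0+0+0+0+0+1+0+1+1+0 mod 2 = 1
Syndrome = 1111
Column i of H is the binary representation of i, so the syndrome is the binary index of the flipped bit.
Read s = 1111 with s[0] as LSB: 1·2^0 + 1·2^1 + 1·2^2 + 1·2^3 = 15.
Error is at bit position 15.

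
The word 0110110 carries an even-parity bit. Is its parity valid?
Sum of all bits: 0+1+1+0+1+1+0 = 4; 4 mod 2 = 0. Result is 0 → valid parity.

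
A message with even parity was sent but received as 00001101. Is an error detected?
Sum of received bits: 0+0+0+0+1+1+0+1 = 3; 3 mod 2 = 1. Result is 1 ≠ 0 → error detected.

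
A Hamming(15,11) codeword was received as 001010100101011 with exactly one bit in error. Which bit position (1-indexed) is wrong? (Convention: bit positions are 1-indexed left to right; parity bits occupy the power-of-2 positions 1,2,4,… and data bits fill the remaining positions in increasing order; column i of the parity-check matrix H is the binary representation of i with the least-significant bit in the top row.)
Syndrome s = H · r^T (mod 2), r = 001010100101011:
  s[0] = (101010101010101)·(001010100101011) mod 2 = 0+0+1+0+1+0+1+0+0+0+0+0+0+0+1 mod 2 = 0
  s[1] = (011001100110011)·(001010100101011) mod 2 = 0+0+1+0+0+0+1+0+0+1+0+0+0+1+1 mod 2 = 1
  s[2] = (000111100001111)·(001010100101011) mod 2 = 0+0+0+0+1+0+1+0+0+0+0+1+0+1+1 mod 2 = 1
  s[3] = (000000011111111)·(001010100101011) mod 2 = 0+0+0+0+0+0+0+0+0+1+0+1+0+1+1 mod 2 = 0
Syndrome = 0110
Column i of H is the binary representation of i, so the syndrome is the binary index of the flipped bit.
Read s = 0110 with s[0] as LSB: 0·2^0 + 1·2^1 + 1·2^2 + 0·2^3 = 6.
Error is at bit position 6.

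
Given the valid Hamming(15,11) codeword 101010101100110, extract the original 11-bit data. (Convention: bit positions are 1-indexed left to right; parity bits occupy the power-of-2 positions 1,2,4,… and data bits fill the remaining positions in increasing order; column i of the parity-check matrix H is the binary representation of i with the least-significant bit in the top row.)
Parity bits occupy power-of-2 positions; data bits are at positions {3,5,6,7,9,10,11,12,13,14,15} (1-indexed).
Extract: c[3]=1 c[5]=1 c[6]=0 c[7]=1 c[9]=1 c[10]=1 c[11]=0 c[12]=0 c[13]=1 c[14]=1 c[15]=0
Data = 11011100110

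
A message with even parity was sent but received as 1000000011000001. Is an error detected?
Sum of received bits: 1+0+0+0+0+0+0+0+1+1+0+0+0+0+0+1 = 4; 4 mod 2 = 0. Result is 0 → no error detected.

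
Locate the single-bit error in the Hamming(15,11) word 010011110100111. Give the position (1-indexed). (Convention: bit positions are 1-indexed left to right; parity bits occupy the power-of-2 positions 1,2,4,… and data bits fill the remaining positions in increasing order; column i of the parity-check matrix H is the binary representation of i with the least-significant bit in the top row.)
Syndrome s = H · r^T (mod 2), r = 010011110100111:
  s[0] = (101010101010101)·(010011110100111) mod 2 = 0+0+0+0+1+0+1+0+0+0+0+0+1+0+1 mod 2 = 0
  s[1] = (011001100110011)·(010011110100111) mod 2 = 0+1+0+0+0+1+1+0+0+1+0+0+0+1+1 mod 2 = 0
  s[2] = (000111100001111)·(010011110100111) mod 2 = 0+0+0+0+1+1+1+0+0+0+0+0+1+1+1 mod 2 = 0
  s[3] = (000000011111111)·(010011110100111) mod 2 = 0+0+0+0+0+0+0+1+0+1+0+0+1+1+1 mod 2 = 1
Syndrome = 0001
Column i of H is the binary representation of i, so the syndrome is the binary index of the flipped bit.
Read s = 0001 with s[0] as LSB: 0·2^0 + 0·2^1 + 0·2^2 + 1·2^3 = 8.
Error is at bit position 8.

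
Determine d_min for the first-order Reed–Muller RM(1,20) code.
d_min = 524288 (RM(1,20) has length 1048576 and minimum distance 2^(m−1) = 524288).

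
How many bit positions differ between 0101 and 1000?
XOR = 1101, count of 1s = 3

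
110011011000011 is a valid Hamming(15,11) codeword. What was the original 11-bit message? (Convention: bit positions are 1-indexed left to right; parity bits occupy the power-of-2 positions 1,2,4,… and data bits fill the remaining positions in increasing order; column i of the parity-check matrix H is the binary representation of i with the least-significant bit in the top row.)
Parity bits occupy power-of-2 positions; data bits are at positions {3,5,6,7,9,10,11,12,13,14,15} (1-indexed).
Extract: c[3]=0 c[5]=1 c[6]=1 c[7]=0 c[9]=1 c[10]=0 c[11]=0 c[12]=0 c[13]=0 c[14]=1 c[15]=1
Data = 01101000011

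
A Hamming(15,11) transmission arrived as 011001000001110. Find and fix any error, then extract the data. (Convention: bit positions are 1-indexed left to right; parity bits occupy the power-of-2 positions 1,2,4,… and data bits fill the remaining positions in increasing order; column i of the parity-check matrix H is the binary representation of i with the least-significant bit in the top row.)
Syndrome s = H · r^T (mod 2), r = 011001000001110:
  s[0] = (101010101010101)·(011001000001110) mod 2 = 0+0+1+0+0+0+0+0+0+0+0+0+1+0+0 mod 2 = 0
  s[1] = (011001100110011)·(011001000001110) mod 2 = 0+1+1+0+0+1+0+0+0+0+0+0+0+1+0 mod 2 = 0
  s[2] = (000111100001111)·(011001000001110) mod 2 = 0+0+0+0+0+1+0+0+0+0+0+1+1+1+0 mod 2 = 0
  s[3] = (000000011111111)·(011001000001110) mod 2 = 0+0+0+0+0+0+0+0+0+0+0+1+1+1+0 mod 2 = 1
Syndrome = 0001
Column 8 of H equals this syndrome → error at bit 8 (1-indexed).
Flip bit 8: 011001000001110 → 011001010001110
Extract data bits at positions {3,5,6,7,9,10,11,12,13,14,15}: 10100001110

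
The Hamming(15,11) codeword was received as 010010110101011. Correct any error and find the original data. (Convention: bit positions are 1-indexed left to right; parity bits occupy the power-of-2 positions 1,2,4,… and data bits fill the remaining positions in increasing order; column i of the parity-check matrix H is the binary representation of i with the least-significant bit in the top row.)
Syndrome s = H · r^T (mod 2), r = 010010110101011:
  s[0] = (101010101010101)·(010010110101011) mod 2 = 0+0+0+0+1+0+1+0+0+0+0+0+0+0+1 mod 2 = 1
  s[1] = (011001100110011)·(010010110101011) mod 2 = 0+1+0+0+0+0+1+0+0+1+0+0+0+1+1 mod 2 = 1
  s[2] = (000111100001111)·(010010110101011) mod 2 = 0+0+0+0+1+0+1+0+0+0+0+1+0+1+1 mod 2 = 1
  s[3] = (000000011111111)·(010010110101011) mod 2 = 0+0+0+0+0+0+0+1+0+1+0+1+0+1+1 mod 2 = 1
Syndrome = 1111
Column 15 of H equals this syndrome → error at bit 15 (1-indexed).
Flip bit 15: 010010110101011 → 010010110101010
Extract data bits at positions {3,5,6,7,9,10,11,12,13,14,15}: 01010101010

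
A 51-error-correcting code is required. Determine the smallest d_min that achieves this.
Correcting t errors requires d_min ≥ 2t + 1 = 2·51 + 1 = 103.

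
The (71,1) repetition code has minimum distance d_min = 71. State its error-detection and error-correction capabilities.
Detection only: up to d_min − 1 = 70 errors.
Correction: up to ⌊(d_min − 1)/2⌋ = ⌊70/2⌋ = 35 errors.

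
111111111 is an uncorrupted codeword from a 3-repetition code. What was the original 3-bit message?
Split into 3-bit blocks: 111 111 111
Data = 111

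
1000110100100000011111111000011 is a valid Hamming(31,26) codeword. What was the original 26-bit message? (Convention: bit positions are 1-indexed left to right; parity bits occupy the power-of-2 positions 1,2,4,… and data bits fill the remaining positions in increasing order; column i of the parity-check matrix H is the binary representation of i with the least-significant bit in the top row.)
Parity bits occupy power-of-2 positions; data bits are at positions {3,5,6,7,9,10,11,12,13,14,15,17,18,19,20,21,22,23,24,25,26,27,28,29,30,31} (1-indexed).
Extract: c[3]=0 c[5]=1 c[6]=1 c[7]=0 c[9]=0 c[10]=0 c[11]=1 c[12]=0 c[13]=0 c[14]=0 c[15]=0 c[17]=0 c[18]=1 c[19]=1 c[20]=1 c[21]=1 c[22]=1 c[23]=1 c[24]=1 c[25]=1 c[26]=0 c[27]=0 c[28]=0 c[29]=0 c[30]=1 c[31]=1
Data = 01100010000011111111000011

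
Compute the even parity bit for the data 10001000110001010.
Sum of data bits: 1+0+0+0+1+0+0+0+1+1+0+0+0+1+0+1+0 = 6.
6 mod 2 = 0, so parity bit = 0.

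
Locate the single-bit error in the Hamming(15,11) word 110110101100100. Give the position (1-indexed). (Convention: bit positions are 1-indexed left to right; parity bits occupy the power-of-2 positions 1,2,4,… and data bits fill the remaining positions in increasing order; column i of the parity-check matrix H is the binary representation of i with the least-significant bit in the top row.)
Syndrome s = H · r^T (mod 2), r = 110110101100100:
  s[0] = (101010101010101)·(110110101100100) mod 2 = 1+0+0+0+1+0+1+0+1+0+0+0+1+0+0 mod 2 = 1
  s[1] = (011001100110011)·(110110101100100) mod 2 = 0+1+0+0+0+0+1+0+0+1+0+0+0+0+0 mod 2 = 1
  s[2] = (000111100001111)·(110110101100100) mod 2 = 0+0+0+1+1+0+1+0+0+0+0+0+1+0+0 mod 2 = 0
  s[3] = (000000011111111)·(110110101100100) mod 2 = 0+0+0+0+0+0+0+0+1+1+0+0+1+0+0 mod 2 = 1
Syndrome = 1101
Column i of H is the binary representation of i, so the syndrome is the binary index of the flipped bit.
Read s = 1101 with s[0] as LSB: 1·2^0 + 1·2^1 + 0·2^2 + 1·2^3 = 11.
Error is at bit position 11.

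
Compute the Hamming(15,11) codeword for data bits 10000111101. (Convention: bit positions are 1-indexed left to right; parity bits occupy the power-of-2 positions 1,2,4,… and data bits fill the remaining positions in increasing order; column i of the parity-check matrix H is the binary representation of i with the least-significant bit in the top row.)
Codeword c = d · G (mod 2), d = 10000111101:
  c[0] = d·G[:,0] = (10000111101)·(11011010101) mod 2 = 1+0+0+0+0+0+1+0+1+0+1 mod 2 = 0
  c[1] = d·G[:,1] = (10000111101)·(10110110011) mod 2 = 1+0+0+0+0+1+1+0+0+0+1 mod 2 = 0
  c[2] = d·G[:,2] = (10000111101)·(10000000000) mod 2 = 1+0+0+0+0+0+0+0+0+0+0 mod 2 = 1
  c[3] = d·G[:,3] = (10000111101)·(01110001111) mod 2 = 0+0+0+0+0+0+0+1+1+0+1 mod 2 = 1
  c[4] = d·G[:,4] = (10000111101)·(01000000000) mod 2 = 0+0+0+0+0+0+0+0+0+0+0 mod 2 = 0
  c[5] = d·G[:,5] = (10000111101)·(00100000000) mod 2 = 0+0+0+0+0+0+0+0+0+0+0 mod 2 = 0
  c[6] = d·G[:,6] = (10000111101)·(00010000000) mod 2 = 0+0+0+0+0+0+0+0+0+0+0 mod 2 = 0
  c[7] = d·G[:,7] = (10000111101)·(00001111111) mod 2 = 0+0+0+0+0+1+1+1+1+0+1 mod 2 = 1
  c[8] = d·G[:,8] = (10000111101)·(00001000000) mod 2 = 0+0+0+0+0+0+0+0+0+0+0 mod 2 = 0
  c[9] = d·G[:,9] = (10000111101)·(00000100000) mod 2 = 0+0+0+0+0+1+0+0+0+0+0 mod 2 = 1
  c[10] = d·G[:,10] = (10000111101)·(00000010000) mod 2 = 0+0+0+0+0+0+1+0+0+0+0 mod 2 = 1
  c[11] = d·G[:,11] = (10000111101)·(00000001000) mod 2 = 0+0+0+0+0+0+0+1+0+0+0 mod 2 = 1
  c[12] = d·G[:,12] = (10000111101)·(00000000100) mod 2 = 0+0+0+0+0+0+0+0+1+0+0 mod 2 = 1
  c[13] = d·G[:,13] = (10000111101)·(00000000010) mod 2 = 0+0+0+0+0+0+0+0+0+0+0 mod 2 = 0
  c[14] = d·G[:,14] = (10000111101)·(00000000001) mod 2 = 0+0+0+0+0+0+0+0+0+0+1 mod 2 = 1
Codeword = 001100010111101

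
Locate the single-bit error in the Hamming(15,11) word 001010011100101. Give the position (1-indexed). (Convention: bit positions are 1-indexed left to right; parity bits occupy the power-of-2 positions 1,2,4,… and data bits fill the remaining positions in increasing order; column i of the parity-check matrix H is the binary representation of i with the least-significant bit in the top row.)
Syndrome s = H · r^T (mod 2), r = 001010011100101:
  s[0] = (101010101010101)·(001010011100101) mod 2 = 0+0+1+0+1+0+0+0+1+0+0+0+1+0+1 mod 2 = 1
  s[1] = (011001100110011)·(001010011100101) mod 2 = 0+0+1+0+0+0+0+0+0+1+0+0+0+0+1 mod 2 = 1
  s[2] = (000111100001111)·(001010011100101) mod 2 = 0+0+0+0+1+0+0+0+0+0+0+0+1+0+1 mod 2 = 1
  s[3] = (000000011111111)·(001010011100101) mod 2 = 0+0+0+0+0+0+0+1+1+1+0+0+1+0+1 mod 2 = 1
Syndrome = 1111
Column i of H is the binary representation of i, so the syndrome is the binary index of the flipped bit.
Read s = 1111 with s[0] as LSB: 1·2^0 + 1·2^1 + 1·2^2 + 1·2^3 = 15.
Error is at bit position 15.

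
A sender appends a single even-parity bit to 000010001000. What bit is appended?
Sum of data bits: 0+0+0+0+1+0+0+0+1+0+0+0 = 2.
2 mod 2 = 0, so parity bit = 0.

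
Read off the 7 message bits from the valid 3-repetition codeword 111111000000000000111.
Split into 3-bit blocks: 111 111 000 000 000 000 111
Data = 1100001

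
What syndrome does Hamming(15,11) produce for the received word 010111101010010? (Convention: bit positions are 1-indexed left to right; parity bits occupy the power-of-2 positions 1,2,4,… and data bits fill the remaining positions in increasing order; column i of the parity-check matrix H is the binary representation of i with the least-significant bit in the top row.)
Syndrome s = H · r^T (mod 2), r = 010111101010010:
  s[0] = (101010101010101)·(010111101010010) mod 2 = 0+0+0+0+1+0+1+0+1+0+1+0+0+0+0 mod 2 = 0
  s[1] = (011001100110011)·(010111101010010) mod 2 = 0+1+0+0+0+1+1+0+0+0+1+0+0+1+0 mod 2 = 1
  s[2] = (000111100001111)·(010111101010010) mod 2 = 0+0+0+1+1+1+1+0+0+0+0+0+0+1+0 mod 2 = 1
  s[3] = (000000011111111)·(010111101010010) mod 2 = 0+0+0+0+0+0+0+0+1+0+1+0+0+1+0 mod 2 = 1
Syndrome = 0111
Non-zero syndrome: error at position 14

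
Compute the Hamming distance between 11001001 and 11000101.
XOR = 00001100, count of 1s = 2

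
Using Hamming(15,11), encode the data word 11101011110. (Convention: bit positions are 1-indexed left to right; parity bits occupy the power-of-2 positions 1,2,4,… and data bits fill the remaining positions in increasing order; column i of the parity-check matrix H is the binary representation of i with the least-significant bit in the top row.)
Codeword c = d · G (mod 2), d = 11101011110:
  c[0] = d·G[:,0] = (11101011110)·(11011010101) mod 2 = 1+1+0+0+1+0+1+0+1+0+0 mod 2 = 1
  c[1] = d·G[:,1] = (11101011110)·(10110110011) mod 2 = 1+0+1+0+0+0+1+0+0+1+0 mod 2 = 0
  c[2] = d·G[:,2] = (11101011110)·(10000000000) mod 2 = 1+0+0+0+0+0+0+0+0+0+0 mod 2 = 1
  c[3] = d·G[:,3] = (11101011110)·(01110001111) mod 2 = 0+1+1+0+0+0+0+1+1+1+0 mod 2 = 1
  c[4] = d·G[:,4] = (11101011110)·(01000000000) mod 2 = 0+1+0+0+0+0+0+0+0+0+0 mod 2 = 1
  c[5] = d·G[:,5] = (11101011110)·(00100000000) mod 2 = 0+0+1+0+0+0+0+0+0+0+0 mod 2 = 1
  c[6] = d·G[:,6] = (11101011110)·(00010000000) mod 2 = 0+0+0+0+0+0+0+0+0+0+0 mod 2 = 0
  c[7] = d·G[:,7] = (11101011110)·(00001111111) mod 2 = 0+0+0+0+1+0+1+1+1+1+0 mod 2 = 1
  c[8] = d·G[:,8] = (11101011110)·(00001000000) mod 2 = 0+0+0+0+1+0+0+0+0+0+0 mod 2 = 1
  c[9] = d·G[:,9] = (11101011110)·(00000100000) mod 2 = 0+0+0+0+0+0+0+0+0+0+0 mod 2 = 0
  c[10] = d·G[:,10] = (11101011110)·(00000010000) mod 2 = 0+0+0+0+0+0+1+0+0+0+0 mod 2 = 1
  c[11] = d·G[:,11] = (11101011110)·(00000001000) mod 2 = 0+0+0+0+0+0+0+1+0+0+0 mod 2 = 1
  c[12] = d·G[:,12] = (11101011110)·(00000000100) mod 2 = 0+0+0+0+0+0+0+0+1+0+0 mod 2 = 1
  c[13] = d·G[:,13] = (11101011110)·(00000000010) mod 2 = 0+0+0+0+0+0+0+0+0+1+0 mod 2 = 1
  c[14] = d·G[:,14] = (11101011110)·(00000000001) mod 2 = 0+0+0+0+0+0+0+0+0+0+0 mod 2 = 0
Codeword = 101111011011110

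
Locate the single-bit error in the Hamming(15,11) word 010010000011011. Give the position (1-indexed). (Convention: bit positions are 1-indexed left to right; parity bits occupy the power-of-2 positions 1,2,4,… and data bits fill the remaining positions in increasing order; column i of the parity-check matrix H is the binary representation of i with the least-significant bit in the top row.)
Syndrome s = H · r^T (mod 2), r = 010010000011011:
  s[0] = (101010101010101)·(010010000011011) mod 2 = 0+0+0+0+1+0+0+0+0+0+1+0+0+0+1 mod 2 = 1
  s[1] = (011001100110011)·(010010000011011) mod 2 = 0+1+0+0+0+0+0+0+0+0+1+0+0+1+1 mod 2 = 0
  s[2] = (000111100001111)·(010010000011011) mod 2 = 0+0+0+0+1+0+0+0+0+0+0+1+0+1+1 mod 2 = 0
  s[3] = (000000011111111)·(010010000011011) mod 2 = 0+0+0+0+0+0+0+0+0+0+1+1+0+1+1 mod 2 = 0
Syndrome = 1000
Column i of H is the binary representation of i, so the syndrome is the binary index of the flipped bit.
Read s = 1000 with s[0] as LSB: 1·2^0 + 0·2^1 + 0·2^2 + 0·2^3 = 1.
Error is at bit position 1.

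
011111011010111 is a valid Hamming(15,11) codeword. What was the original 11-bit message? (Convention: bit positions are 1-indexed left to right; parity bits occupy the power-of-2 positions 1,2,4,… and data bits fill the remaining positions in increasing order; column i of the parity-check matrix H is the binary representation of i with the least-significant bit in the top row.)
Parity bits occupy power-of-2 positions; data bits are at positions {3,5,6,7,9,10,11,12,13,14,15} (1-indexed).
Extract: c[3]=1 c[5]=1 c[6]=1 c[7]=0 c[9]=1 c[10]=0 c[11]=1 c[12]=0 c[13]=1 c[14]=1 c[15]=1
Data = 11101010111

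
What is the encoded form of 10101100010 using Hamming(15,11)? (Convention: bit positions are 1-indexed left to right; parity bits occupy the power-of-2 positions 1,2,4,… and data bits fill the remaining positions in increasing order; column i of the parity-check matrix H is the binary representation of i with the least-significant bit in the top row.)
Codeword c = d · G (mod 2), d = 10101100010:
  c[0] = d·G[:,0] = (10101100010)·(11011010101) mod 2 = 1+0+0+0+1+0+0+0+0+0+0 mod 2 = 0
  c[1] = d·G[:,1] = (10101100010)·(10110110011) mod 2 = 1+0+1+0+0+1+0+0+0+1+0 mod 2 = 0
  c[2] = d·G[:,2] = (10101100010)·(10000000000) mod 2 = 1+0+0+0+0+0+0+0+0+0+0 mod 2 = 1
  c[3] = d·G[:,3] = (10101100010)·(01110001111) mod 2 = 0+0+1+0+0+0+0+0+0+1+0 mod 2 = 0
  c[4] = d·G[:,4] = (10101100010)·(01000000000) mod 2 = 0+0+0+0+0+0+0+0+0+0+0 mod 2 = 0
  c[5] = d·G[:,5] = (10101100010)·(00100000000) mod 2 = 0+0+1+0+0+0+0+0+0+0+0 mod 2 = 1
  c[6] = d·G[:,6] = (10101100010)·(00010000000) mod 2 = 0+0+0+0+0+0+0+0+0+0+0 mod 2 = 0
  c[7] = d·G[:,7] = (10101100010)·(00001111111) mod 2 = 0+0+0+0+1+1+0+0+0+1+0 mod 2 = 1
  c[8] = d·G[:,8] = (10101100010)·(00001000000) mod 2 = 0+0+0+0+1+0+0+0+0+0+0 mod 2 = 1
  c[9] = d·G[:,9] = (10101100010)·(00000100000) mod 2 = 0+0+0+0+0+1+0+0+0+0+0 mod 2 = 1
  c[10] = d·G[:,10] = (10101100010)·(00000010000) mod 2 = 0+0+0+0+0+0+0+0+0+0+0 mod 2 = 0
  c[11] = d·G[:,11] = (10101100010)·(00000001000) mod 2 = 0+0+0+0+0+0+0+0+0+0+0 mod 2 = 0
  c[12] = d·G[:,12] = (10101100010)·(00000000100) mod 2 = 0+0+0+0+0+0+0+0+0+0+0 mod 2 = 0
  c[13] = d·G[:,13] = (10101100010)·(00000000010) mod 2 = 0+0+0+0+0+0+0+0+0+1+0 mod 2 = 1
  c[14] = d·G[:,14] = (10101100010)·(00000000001) mod 2 = 0+0+0+0+0+0+0+0+0+0+0 mod 2 = 0
Codeword = 001001011100010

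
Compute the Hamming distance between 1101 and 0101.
XOR = 1000, count of 1s = 1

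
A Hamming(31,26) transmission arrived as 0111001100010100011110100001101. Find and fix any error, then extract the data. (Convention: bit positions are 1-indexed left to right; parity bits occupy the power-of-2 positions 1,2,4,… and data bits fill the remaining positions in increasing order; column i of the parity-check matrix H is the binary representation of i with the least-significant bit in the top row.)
Syndrome s = H · r^T (mod 2), r = 0111001100010100011110100001101:
  s[0] = (1010101010101010101010101010101)·(0111001100010100011110100001101) mod 2 = 0+0+1+0+0+0+1+0+0+0+0+0+0+0+0+0+0+0+1+0+1+0+1+0+0+0+0+0+1+0+1 mod 2 = 1
  s[1] = (0110011001100110011001100110011)·(0111001100010100011110100001101) mod 2 = 0+1+1+0+0+0+1+0+0+0+0+0+0+1+0+0+0+1+1+0+0+0+1+0+0+0+0+0+0+0+1 mod 2 = 0
  s[2] = (0001111000011110000111100001111)·(0111001100010100011110100001101) mod 2 = 0+0+0+1+0+0+1+0+0+0+0+1+0+1+0+0+0+0+0+1+1+0+1+0+0+0+0+1+1+0+1 mod 2 = 0
  s[3] = (0000000111111110000000011111111)·(0111001100010100011110100001101) mod 2 = 0+0+0+0+0+0+0+1+0+0+0+1+0+1+0+0+0+0+0+0+0+0+0+0+0+0+0+1+1+0+1 mod 2 = 0
  s[4] = (0000000000000001111111111111111)·(0111001100010100011110100001101) mod 2 = 0+0+0+0+0+0+0+0+0+0+0+0+0+0+0+0+0+1+1+1+1+0+1+0+0+0+0+1+1+0+1 mod 2 = 0
Syndrome = 10000
Column 1 of H equals this syndrome → error at bit 1 (1-indexed).
Flip bit 1: 0111001100010100011110100001101 → 1111001100010100011110100001101
Extract data bits at positions {3,5,6,7,9,10,11,12,13,14,15,17,18,19,20,21,22,23,24,25,26,27,28,29,30,31}: 10010001010011110100001101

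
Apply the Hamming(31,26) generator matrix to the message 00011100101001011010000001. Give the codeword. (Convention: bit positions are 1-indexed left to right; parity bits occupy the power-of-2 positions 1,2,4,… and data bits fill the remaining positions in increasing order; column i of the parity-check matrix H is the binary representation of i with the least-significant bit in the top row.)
Codeword c = d · G (mod 2), d = 00011100101001011010000001:
  c[0] = d·G[:,0] = (00011100101001011010000001)·(11011010101101010101010101) mod 2 = 0+0+0+1+1+0+0+0+1+0+1+0+0+1+0+1+0+0+0+0+0+0+0+0+0+1 mod 2 = 1
  c[1] = d·G[:,1] = (00011100101001011010000001)·(10110110011011001100110011) mod 2 = 0+0+0+1+0+1+0+0+0+0+1+0+0+1+0+0+1+0+0+0+0+0+0+0+0+1 mod 2 = 0
  c[2] = d·G[:,2] = (00011100101001011010000001)·(10000000000000000000000000) mod 2 = 0+0+0+0+0+0+0+0+0+0+0+0+0+0+0+0+0+0+0+0+0+0+0+0+0+0 mod 2 = 0
  c[3] = d·G[:,3] = (00011100101001011010000001)·(01110001111000111100001111) mod 2 = 0+0+0+1+0+0+0+0+1+0+1+0+0+0+0+1+1+0+0+0+0+0+0+0+0+1 mod 2 = 0
  c[4] = d·G[:,4] = (00011100101001011010000001)·(01000000000000000000000000) mod 2 = 0+0+0+0+0+0+0+0+0+0+0+0+0+0+0+0+0+0+0+0+0+0+0+0+0+0 mod 2 = 0
  c[5] = d·G[:,5] = (00011100101001011010000001)·(00100000000000000000000000) mod 2 = 0+0+0+0+0+0+0+0+0+0+0+0+0+0+0+0+0+0+0+0+0+0+0+0+0+0 mod 2 = 0
  c[6] = d·G[:,6] = (00011100101001011010000001)·(00010000000000000000000000) mod 2 = 0+0+0+1+0+0+0+0+0+0+0+0+0+0+0+0+0+0+0+0+0+0+0+0+0+0 mod 2 = 1
  c[7] = d·G[:,7] = (00011100101001011010000001)·(00001111111000000011111111) mod 2 = 0+0+0+0+1+1+0+0+1+0+1+0+0+0+0+0+0+0+1+0+0+0+0+0+0+1 mod 2 = 0
  c[8] = d·G[:,8] = (00011100101001011010000001)·(00001000000000000000000000) mod 2 = 0+0+0+0+1+0+0+0+0+0+0+0+0+0+0+0+0+0+0+0+0+0+0+0+0+0 mod 2 = 1
  c[9] = d·G[:,9] = (00011100101001011010000001)·(00000100000000000000000000) mod 2 = 0+0+0+0+0+1+0+0+0+0+0+0+0+0+0+0+0+0+0+0+0+0+0+0+0+0 mod 2 = 1
  c[10] = d·G[:,10] = (00011100101001011010000001)·(00000010000000000000000000) mod 2 = 0+0+0+0+0+0+0+0+0+0+0+0+0+0+0+0+0+0+0+0+0+0+0+0+0+0 mod 2 = 0
  c[11] = d·G[:,11] = (00011100101001011010000001)·(00000001000000000000000000) mod 2 = 0+0+0+0+0+0+0+0+0+0+0+0+0+0+0+0+0+0+0+0+0+0+0+0+0+0 mod 2 = 0
  c[12] = d·G[:,12] = (00011100101001011010000001)·(00000000100000000000000000) mod 2 = 0+0+0+0+0+0+0+0+1+0+0+0+0+0+0+0+0+0+0+0+0+0+0+0+0+0 mod 2 = 1
  c[13] = d·G[:,13] = (00011100101001011010000001)·(00000000010000000000000000) mod 2 = 0+0+0+0+0+0+0+0+0+0+0+0+0+0+0+0+0+0+0+0+0+0+0+0+0+0 mod 2 = 0
  c[14] = d·G[:,14] = (00011100101001011010000001)·(00000000001000000000000000) mod 2 = 0+0+0+0+0+0+0+0+0+0+1+0+0+0+0+0+0+0+0+0+0+0+0+0+0+0 mod 2 = 1
  c[15] = d·G[:,15] = (00011100101001011010000001)·(00000000000111111111111111) mod 2 = 0+0+0+0+0+0+0+0+0+0+0+0+0+1+0+1+1+0+1+0+0+0+0+0+0+1 mod 2 = 1
  c[16] = d·G[:,16] = (00011100101001011010000001)·(00000000000100000000000000) mod 2 = 0+0+0+0+0+0+0+0+0+0+0+0+0+0+0+0+0+0+0+0+0+0+0+0+0+0 mod 2 = 0
  c[17] = d·G[:,17] = (00011100101001011010000001)·(00000000000010000000000000) mod 2 = 0+0+0+0+0+0+0+0+0+0+0+0+0+0+0+0+0+0+0+0+0+0+0+0+0+0 mod 2 = 0
  c[18] = d·G[:,18] = (00011100101001011010000001)·(00000000000001000000000000) mod 2 = 0+0+0+0+0+0+0+0+0+0+0+0+0+1+0+0+0+0+0+0+0+0+0+0+0+0 mod 2 = 1
  c[19] = d·G[:,19] = (00011100101001011010000001)·(00000000000000100000000000) mod 2 = 0+0+0+0+0+0+0+0+0+0+0+0+0+0+0+0+0+0+0+0+0+0+0+0+0+0 mod 2 = 0
  c[20] = d·G[:,20] = (00011100101001011010000001)·(00000000000000010000000000) mod 2 = 0+0+0+0+0+0+0+0+0+0+0+0+0+0+0+1+0+0+0+0+0+0+0+0+0+0 mod 2 = 1
  c[21] = d·G[:,21] = (00011100101001011010000001)·(00000000000000001000000000) mod 2 = 0+0+0+0+0+0+0+0+0+0+0+0+0+0+0+0+1+0+0+0+0+0+0+0+0+0 mod 2 = 1
  c[22] = d·G[:,22] = (00011100101001011010000001)·(00000000000000000100000000) mod 2 = 0+0+0+0+0+0+0+0+0+0+0+0+0+0+0+0+0+0+0+0+0+0+0+0+0+0 mod 2 = 0
  c[23] = d·G[:,23] = (00011100101001011010000001)·(00000000000000000010000000) mod 2 = 0+0+0+0+0+0+0+0+0+0+0+0+0+0+0+0+0+0+1+0+0+0+0+0+0+0 mod 2 = 1
  c[24] = d·G[:,24] = (00011100101001011010000001)·(00000000000000000001000000) mod 2 = 0+0+0+0+0+0+0+0+0+0+0+0+0+0+0+0+0+0+0+0+0+0+0+0+0+0 mod 2 = 0
  c[25] = d·G[:,25] = (00011100101001011010000001)·(00000000000000000000100000) mod 2 = 0+0+0+0+0+0+0+0+0+0+0+0+0+0+0+0+0+0+0+0+0+0+0+0+0+0 mod 2 = 0
  c[26] = d·G[:,26] = (00011100101001011010000001)·(00000000000000000000010000) mod 2 = 0+0+0+0+0+0+0+0+0+0+0+0+0+0+0+0+0+0+0+0+0+0+0+0+0+0 mod 2 = 0
  c[27] = d·G[:,27] = (00011100101001011010000001)·(00000000000000000000001000) mod 2 = 0+0+0+0+0+0+0+0+0+0+0+0+0+0+0+0+0+0+0+0+0+0+0+0+0+0 mod 2 = 0
  c[28] = d·G[:,28] = (00011100101001011010000001)·(00000000000000000000000100) mod 2 = 0+0+0+0+0+0+0+0+0+0+0+0+0+0+0+0+0+0+0+0+0+0+0+0+0+0 mod 2 = 0
  c[29] = d·G[:,29] = (00011100101001011010000001)·(00000000000000000000000010) mod 2 = 0+0+0+0+0+0+0+0+0+0+0+0+0+0+0+0+0+0+0+0+0+0+0+0+0+0 mod 2 = 0
  c[30] = d·G[:,30] = (00011100101001011010000001)·(00000000000000000000000001) mod 2 = 0+0+0+0+0+0+0+0+0+0+0+0+0+0+0+0+0+0+0+0+0+0+0+0+0+1 mod 2 = 1
Codeword = 1000001011001011001011010000001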